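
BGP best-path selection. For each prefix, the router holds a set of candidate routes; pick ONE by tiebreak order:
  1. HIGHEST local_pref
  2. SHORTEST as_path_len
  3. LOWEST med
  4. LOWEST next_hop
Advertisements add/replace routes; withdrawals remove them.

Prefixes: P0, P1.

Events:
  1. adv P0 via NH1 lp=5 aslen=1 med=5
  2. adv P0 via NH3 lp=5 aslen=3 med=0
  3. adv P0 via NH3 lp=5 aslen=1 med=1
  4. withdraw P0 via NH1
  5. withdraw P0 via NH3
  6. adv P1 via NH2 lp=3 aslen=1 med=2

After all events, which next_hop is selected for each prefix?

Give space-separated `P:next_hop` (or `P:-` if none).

Answer: P0:- P1:NH2

Derivation:
Op 1: best P0=NH1 P1=-
Op 2: best P0=NH1 P1=-
Op 3: best P0=NH3 P1=-
Op 4: best P0=NH3 P1=-
Op 5: best P0=- P1=-
Op 6: best P0=- P1=NH2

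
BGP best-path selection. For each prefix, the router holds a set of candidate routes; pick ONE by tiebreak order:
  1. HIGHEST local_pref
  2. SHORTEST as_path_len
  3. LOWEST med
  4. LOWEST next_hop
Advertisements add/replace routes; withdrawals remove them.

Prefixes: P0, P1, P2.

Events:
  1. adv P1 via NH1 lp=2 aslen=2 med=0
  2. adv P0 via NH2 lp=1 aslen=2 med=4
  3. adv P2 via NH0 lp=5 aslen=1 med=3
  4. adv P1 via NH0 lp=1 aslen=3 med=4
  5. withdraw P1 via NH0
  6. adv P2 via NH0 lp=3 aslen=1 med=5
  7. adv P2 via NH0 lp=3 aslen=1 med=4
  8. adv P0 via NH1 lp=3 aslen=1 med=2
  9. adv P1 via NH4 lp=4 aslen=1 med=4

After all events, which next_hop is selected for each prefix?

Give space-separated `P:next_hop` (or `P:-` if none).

Answer: P0:NH1 P1:NH4 P2:NH0

Derivation:
Op 1: best P0=- P1=NH1 P2=-
Op 2: best P0=NH2 P1=NH1 P2=-
Op 3: best P0=NH2 P1=NH1 P2=NH0
Op 4: best P0=NH2 P1=NH1 P2=NH0
Op 5: best P0=NH2 P1=NH1 P2=NH0
Op 6: best P0=NH2 P1=NH1 P2=NH0
Op 7: best P0=NH2 P1=NH1 P2=NH0
Op 8: best P0=NH1 P1=NH1 P2=NH0
Op 9: best P0=NH1 P1=NH4 P2=NH0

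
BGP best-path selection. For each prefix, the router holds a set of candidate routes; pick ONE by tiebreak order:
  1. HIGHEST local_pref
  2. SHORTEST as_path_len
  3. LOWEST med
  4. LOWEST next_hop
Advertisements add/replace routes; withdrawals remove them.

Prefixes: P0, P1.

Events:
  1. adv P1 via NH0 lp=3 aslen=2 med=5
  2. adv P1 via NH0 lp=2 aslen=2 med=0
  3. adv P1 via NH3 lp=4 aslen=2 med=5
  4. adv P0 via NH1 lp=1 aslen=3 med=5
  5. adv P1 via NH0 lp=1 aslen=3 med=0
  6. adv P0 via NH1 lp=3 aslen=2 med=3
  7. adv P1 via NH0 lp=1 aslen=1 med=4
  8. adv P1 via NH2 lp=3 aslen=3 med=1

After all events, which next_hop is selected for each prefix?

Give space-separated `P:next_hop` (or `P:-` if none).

Op 1: best P0=- P1=NH0
Op 2: best P0=- P1=NH0
Op 3: best P0=- P1=NH3
Op 4: best P0=NH1 P1=NH3
Op 5: best P0=NH1 P1=NH3
Op 6: best P0=NH1 P1=NH3
Op 7: best P0=NH1 P1=NH3
Op 8: best P0=NH1 P1=NH3

Answer: P0:NH1 P1:NH3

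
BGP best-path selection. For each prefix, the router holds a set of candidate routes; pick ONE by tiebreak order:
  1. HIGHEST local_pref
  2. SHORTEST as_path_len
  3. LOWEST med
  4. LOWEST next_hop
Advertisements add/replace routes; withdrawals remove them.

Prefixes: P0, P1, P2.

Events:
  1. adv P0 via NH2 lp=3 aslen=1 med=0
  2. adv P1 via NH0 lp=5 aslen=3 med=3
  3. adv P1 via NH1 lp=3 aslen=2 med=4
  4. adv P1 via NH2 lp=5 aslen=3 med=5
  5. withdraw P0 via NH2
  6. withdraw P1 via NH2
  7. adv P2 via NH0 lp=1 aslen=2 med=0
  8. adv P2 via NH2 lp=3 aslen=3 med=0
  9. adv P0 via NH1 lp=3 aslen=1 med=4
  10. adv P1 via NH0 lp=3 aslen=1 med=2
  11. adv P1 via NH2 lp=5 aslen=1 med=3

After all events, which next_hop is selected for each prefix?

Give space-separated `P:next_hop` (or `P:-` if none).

Op 1: best P0=NH2 P1=- P2=-
Op 2: best P0=NH2 P1=NH0 P2=-
Op 3: best P0=NH2 P1=NH0 P2=-
Op 4: best P0=NH2 P1=NH0 P2=-
Op 5: best P0=- P1=NH0 P2=-
Op 6: best P0=- P1=NH0 P2=-
Op 7: best P0=- P1=NH0 P2=NH0
Op 8: best P0=- P1=NH0 P2=NH2
Op 9: best P0=NH1 P1=NH0 P2=NH2
Op 10: best P0=NH1 P1=NH0 P2=NH2
Op 11: best P0=NH1 P1=NH2 P2=NH2

Answer: P0:NH1 P1:NH2 P2:NH2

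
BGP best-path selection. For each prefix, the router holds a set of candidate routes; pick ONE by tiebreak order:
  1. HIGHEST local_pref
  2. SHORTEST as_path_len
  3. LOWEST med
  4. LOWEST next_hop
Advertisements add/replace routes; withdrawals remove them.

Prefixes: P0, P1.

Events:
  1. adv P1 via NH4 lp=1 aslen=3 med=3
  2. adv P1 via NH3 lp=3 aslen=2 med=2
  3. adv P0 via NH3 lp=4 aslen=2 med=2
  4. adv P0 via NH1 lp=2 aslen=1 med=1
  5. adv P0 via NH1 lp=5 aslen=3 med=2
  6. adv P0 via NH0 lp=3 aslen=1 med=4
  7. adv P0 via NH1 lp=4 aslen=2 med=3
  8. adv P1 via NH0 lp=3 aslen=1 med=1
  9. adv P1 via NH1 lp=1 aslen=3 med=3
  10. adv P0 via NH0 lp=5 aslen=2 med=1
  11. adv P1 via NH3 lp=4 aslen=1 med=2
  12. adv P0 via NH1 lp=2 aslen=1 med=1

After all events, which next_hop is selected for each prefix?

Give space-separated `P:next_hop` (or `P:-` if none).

Answer: P0:NH0 P1:NH3

Derivation:
Op 1: best P0=- P1=NH4
Op 2: best P0=- P1=NH3
Op 3: best P0=NH3 P1=NH3
Op 4: best P0=NH3 P1=NH3
Op 5: best P0=NH1 P1=NH3
Op 6: best P0=NH1 P1=NH3
Op 7: best P0=NH3 P1=NH3
Op 8: best P0=NH3 P1=NH0
Op 9: best P0=NH3 P1=NH0
Op 10: best P0=NH0 P1=NH0
Op 11: best P0=NH0 P1=NH3
Op 12: best P0=NH0 P1=NH3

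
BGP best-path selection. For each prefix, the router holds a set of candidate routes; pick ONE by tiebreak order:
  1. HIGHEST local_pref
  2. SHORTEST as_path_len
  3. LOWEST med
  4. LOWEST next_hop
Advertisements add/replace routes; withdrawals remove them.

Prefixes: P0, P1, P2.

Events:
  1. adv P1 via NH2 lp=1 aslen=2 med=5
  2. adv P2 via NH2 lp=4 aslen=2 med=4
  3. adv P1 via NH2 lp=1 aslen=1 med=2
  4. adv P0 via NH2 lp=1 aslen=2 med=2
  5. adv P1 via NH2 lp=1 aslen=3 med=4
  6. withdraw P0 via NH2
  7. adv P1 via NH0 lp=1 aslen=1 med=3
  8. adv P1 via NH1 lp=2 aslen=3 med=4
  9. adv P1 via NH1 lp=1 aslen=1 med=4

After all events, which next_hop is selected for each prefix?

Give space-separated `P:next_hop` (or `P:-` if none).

Answer: P0:- P1:NH0 P2:NH2

Derivation:
Op 1: best P0=- P1=NH2 P2=-
Op 2: best P0=- P1=NH2 P2=NH2
Op 3: best P0=- P1=NH2 P2=NH2
Op 4: best P0=NH2 P1=NH2 P2=NH2
Op 5: best P0=NH2 P1=NH2 P2=NH2
Op 6: best P0=- P1=NH2 P2=NH2
Op 7: best P0=- P1=NH0 P2=NH2
Op 8: best P0=- P1=NH1 P2=NH2
Op 9: best P0=- P1=NH0 P2=NH2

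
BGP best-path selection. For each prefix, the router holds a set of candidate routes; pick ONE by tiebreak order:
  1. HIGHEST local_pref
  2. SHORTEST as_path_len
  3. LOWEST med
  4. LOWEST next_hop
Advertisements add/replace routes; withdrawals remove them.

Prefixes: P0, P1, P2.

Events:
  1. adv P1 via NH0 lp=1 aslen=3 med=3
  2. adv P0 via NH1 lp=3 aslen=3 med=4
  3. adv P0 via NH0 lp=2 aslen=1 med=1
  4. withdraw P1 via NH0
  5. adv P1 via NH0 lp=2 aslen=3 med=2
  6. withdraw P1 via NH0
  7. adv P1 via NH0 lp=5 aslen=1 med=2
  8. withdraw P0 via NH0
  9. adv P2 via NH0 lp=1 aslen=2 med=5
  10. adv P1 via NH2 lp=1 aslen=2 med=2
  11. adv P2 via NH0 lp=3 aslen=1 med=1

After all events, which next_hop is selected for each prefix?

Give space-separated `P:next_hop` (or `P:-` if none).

Op 1: best P0=- P1=NH0 P2=-
Op 2: best P0=NH1 P1=NH0 P2=-
Op 3: best P0=NH1 P1=NH0 P2=-
Op 4: best P0=NH1 P1=- P2=-
Op 5: best P0=NH1 P1=NH0 P2=-
Op 6: best P0=NH1 P1=- P2=-
Op 7: best P0=NH1 P1=NH0 P2=-
Op 8: best P0=NH1 P1=NH0 P2=-
Op 9: best P0=NH1 P1=NH0 P2=NH0
Op 10: best P0=NH1 P1=NH0 P2=NH0
Op 11: best P0=NH1 P1=NH0 P2=NH0

Answer: P0:NH1 P1:NH0 P2:NH0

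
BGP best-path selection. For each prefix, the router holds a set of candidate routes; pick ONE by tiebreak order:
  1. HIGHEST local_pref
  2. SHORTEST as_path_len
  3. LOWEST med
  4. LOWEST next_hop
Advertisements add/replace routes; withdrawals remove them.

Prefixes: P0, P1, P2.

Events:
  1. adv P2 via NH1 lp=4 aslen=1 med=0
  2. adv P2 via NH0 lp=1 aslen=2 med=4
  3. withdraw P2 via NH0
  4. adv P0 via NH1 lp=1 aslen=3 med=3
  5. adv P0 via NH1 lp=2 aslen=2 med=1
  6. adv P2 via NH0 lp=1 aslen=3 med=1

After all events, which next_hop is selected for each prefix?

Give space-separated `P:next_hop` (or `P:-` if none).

Op 1: best P0=- P1=- P2=NH1
Op 2: best P0=- P1=- P2=NH1
Op 3: best P0=- P1=- P2=NH1
Op 4: best P0=NH1 P1=- P2=NH1
Op 5: best P0=NH1 P1=- P2=NH1
Op 6: best P0=NH1 P1=- P2=NH1

Answer: P0:NH1 P1:- P2:NH1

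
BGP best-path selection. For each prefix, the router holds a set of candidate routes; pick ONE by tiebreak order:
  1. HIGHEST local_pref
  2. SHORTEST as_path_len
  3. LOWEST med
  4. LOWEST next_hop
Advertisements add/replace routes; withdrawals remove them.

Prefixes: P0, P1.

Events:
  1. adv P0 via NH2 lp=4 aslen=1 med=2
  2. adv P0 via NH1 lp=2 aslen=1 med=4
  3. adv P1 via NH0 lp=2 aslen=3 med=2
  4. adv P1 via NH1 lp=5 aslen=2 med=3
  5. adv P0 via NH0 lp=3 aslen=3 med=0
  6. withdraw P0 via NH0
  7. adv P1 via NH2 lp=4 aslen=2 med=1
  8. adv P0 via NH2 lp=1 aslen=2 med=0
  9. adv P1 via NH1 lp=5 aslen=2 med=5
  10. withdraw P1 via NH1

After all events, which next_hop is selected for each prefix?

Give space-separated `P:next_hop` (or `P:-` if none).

Op 1: best P0=NH2 P1=-
Op 2: best P0=NH2 P1=-
Op 3: best P0=NH2 P1=NH0
Op 4: best P0=NH2 P1=NH1
Op 5: best P0=NH2 P1=NH1
Op 6: best P0=NH2 P1=NH1
Op 7: best P0=NH2 P1=NH1
Op 8: best P0=NH1 P1=NH1
Op 9: best P0=NH1 P1=NH1
Op 10: best P0=NH1 P1=NH2

Answer: P0:NH1 P1:NH2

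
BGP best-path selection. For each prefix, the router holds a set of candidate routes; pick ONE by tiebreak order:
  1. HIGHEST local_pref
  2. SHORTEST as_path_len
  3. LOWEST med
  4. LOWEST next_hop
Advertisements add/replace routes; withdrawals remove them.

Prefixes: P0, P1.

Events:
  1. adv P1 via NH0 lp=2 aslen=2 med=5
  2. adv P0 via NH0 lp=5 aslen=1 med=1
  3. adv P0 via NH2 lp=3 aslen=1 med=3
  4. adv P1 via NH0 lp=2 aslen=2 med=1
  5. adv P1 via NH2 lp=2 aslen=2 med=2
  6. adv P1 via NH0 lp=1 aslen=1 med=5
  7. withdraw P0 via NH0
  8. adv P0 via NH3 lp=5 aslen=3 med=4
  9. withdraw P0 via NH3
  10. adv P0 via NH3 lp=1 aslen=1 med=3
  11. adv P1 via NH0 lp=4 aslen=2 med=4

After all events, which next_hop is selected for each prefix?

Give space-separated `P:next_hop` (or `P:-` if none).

Answer: P0:NH2 P1:NH0

Derivation:
Op 1: best P0=- P1=NH0
Op 2: best P0=NH0 P1=NH0
Op 3: best P0=NH0 P1=NH0
Op 4: best P0=NH0 P1=NH0
Op 5: best P0=NH0 P1=NH0
Op 6: best P0=NH0 P1=NH2
Op 7: best P0=NH2 P1=NH2
Op 8: best P0=NH3 P1=NH2
Op 9: best P0=NH2 P1=NH2
Op 10: best P0=NH2 P1=NH2
Op 11: best P0=NH2 P1=NH0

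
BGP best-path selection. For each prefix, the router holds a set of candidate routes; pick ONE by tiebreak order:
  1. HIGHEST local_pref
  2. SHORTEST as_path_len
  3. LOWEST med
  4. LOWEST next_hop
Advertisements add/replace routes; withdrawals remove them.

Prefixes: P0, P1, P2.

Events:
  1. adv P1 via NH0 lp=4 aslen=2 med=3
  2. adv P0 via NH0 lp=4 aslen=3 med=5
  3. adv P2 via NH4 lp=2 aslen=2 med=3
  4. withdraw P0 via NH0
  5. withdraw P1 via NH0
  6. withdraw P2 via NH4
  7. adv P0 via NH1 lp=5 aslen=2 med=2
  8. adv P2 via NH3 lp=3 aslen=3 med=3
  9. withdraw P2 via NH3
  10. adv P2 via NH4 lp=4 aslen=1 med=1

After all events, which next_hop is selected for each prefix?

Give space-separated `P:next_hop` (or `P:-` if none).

Answer: P0:NH1 P1:- P2:NH4

Derivation:
Op 1: best P0=- P1=NH0 P2=-
Op 2: best P0=NH0 P1=NH0 P2=-
Op 3: best P0=NH0 P1=NH0 P2=NH4
Op 4: best P0=- P1=NH0 P2=NH4
Op 5: best P0=- P1=- P2=NH4
Op 6: best P0=- P1=- P2=-
Op 7: best P0=NH1 P1=- P2=-
Op 8: best P0=NH1 P1=- P2=NH3
Op 9: best P0=NH1 P1=- P2=-
Op 10: best P0=NH1 P1=- P2=NH4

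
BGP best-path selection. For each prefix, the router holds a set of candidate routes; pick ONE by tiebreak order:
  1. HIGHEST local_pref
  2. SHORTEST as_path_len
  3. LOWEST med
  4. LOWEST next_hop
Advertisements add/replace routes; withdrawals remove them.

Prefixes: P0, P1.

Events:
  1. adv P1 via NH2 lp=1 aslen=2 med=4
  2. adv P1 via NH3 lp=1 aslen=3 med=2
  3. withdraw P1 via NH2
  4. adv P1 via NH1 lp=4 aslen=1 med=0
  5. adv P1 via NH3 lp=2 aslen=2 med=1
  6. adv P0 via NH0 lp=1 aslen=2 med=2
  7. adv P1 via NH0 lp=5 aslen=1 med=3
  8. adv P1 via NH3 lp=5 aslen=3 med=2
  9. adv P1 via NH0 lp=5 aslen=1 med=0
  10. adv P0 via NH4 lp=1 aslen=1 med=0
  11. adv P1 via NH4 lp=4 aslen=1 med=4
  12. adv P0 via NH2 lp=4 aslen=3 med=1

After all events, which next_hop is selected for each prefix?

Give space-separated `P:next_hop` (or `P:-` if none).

Answer: P0:NH2 P1:NH0

Derivation:
Op 1: best P0=- P1=NH2
Op 2: best P0=- P1=NH2
Op 3: best P0=- P1=NH3
Op 4: best P0=- P1=NH1
Op 5: best P0=- P1=NH1
Op 6: best P0=NH0 P1=NH1
Op 7: best P0=NH0 P1=NH0
Op 8: best P0=NH0 P1=NH0
Op 9: best P0=NH0 P1=NH0
Op 10: best P0=NH4 P1=NH0
Op 11: best P0=NH4 P1=NH0
Op 12: best P0=NH2 P1=NH0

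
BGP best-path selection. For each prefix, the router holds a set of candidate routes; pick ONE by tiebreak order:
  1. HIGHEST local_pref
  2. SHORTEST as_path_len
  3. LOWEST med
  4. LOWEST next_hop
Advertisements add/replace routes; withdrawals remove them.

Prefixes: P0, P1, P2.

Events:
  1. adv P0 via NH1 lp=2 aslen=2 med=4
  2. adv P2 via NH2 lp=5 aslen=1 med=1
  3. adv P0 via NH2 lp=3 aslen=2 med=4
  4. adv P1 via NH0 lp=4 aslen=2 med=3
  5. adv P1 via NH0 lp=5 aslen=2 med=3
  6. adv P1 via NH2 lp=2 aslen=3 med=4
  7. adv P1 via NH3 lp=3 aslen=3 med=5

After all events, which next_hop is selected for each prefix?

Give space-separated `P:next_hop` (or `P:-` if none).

Op 1: best P0=NH1 P1=- P2=-
Op 2: best P0=NH1 P1=- P2=NH2
Op 3: best P0=NH2 P1=- P2=NH2
Op 4: best P0=NH2 P1=NH0 P2=NH2
Op 5: best P0=NH2 P1=NH0 P2=NH2
Op 6: best P0=NH2 P1=NH0 P2=NH2
Op 7: best P0=NH2 P1=NH0 P2=NH2

Answer: P0:NH2 P1:NH0 P2:NH2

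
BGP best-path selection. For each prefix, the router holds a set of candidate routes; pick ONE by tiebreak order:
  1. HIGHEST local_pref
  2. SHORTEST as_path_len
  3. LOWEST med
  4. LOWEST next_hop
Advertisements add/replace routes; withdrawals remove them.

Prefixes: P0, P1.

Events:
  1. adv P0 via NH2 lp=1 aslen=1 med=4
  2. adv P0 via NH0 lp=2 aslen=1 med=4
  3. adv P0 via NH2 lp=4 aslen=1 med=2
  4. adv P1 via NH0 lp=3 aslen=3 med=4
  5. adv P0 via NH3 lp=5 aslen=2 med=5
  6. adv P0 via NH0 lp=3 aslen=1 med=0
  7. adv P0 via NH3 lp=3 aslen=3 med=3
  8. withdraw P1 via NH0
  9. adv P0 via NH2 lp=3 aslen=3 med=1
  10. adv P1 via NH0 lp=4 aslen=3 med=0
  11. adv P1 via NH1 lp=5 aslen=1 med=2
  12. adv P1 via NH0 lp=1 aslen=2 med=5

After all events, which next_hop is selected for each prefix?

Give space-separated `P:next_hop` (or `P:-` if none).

Answer: P0:NH0 P1:NH1

Derivation:
Op 1: best P0=NH2 P1=-
Op 2: best P0=NH0 P1=-
Op 3: best P0=NH2 P1=-
Op 4: best P0=NH2 P1=NH0
Op 5: best P0=NH3 P1=NH0
Op 6: best P0=NH3 P1=NH0
Op 7: best P0=NH2 P1=NH0
Op 8: best P0=NH2 P1=-
Op 9: best P0=NH0 P1=-
Op 10: best P0=NH0 P1=NH0
Op 11: best P0=NH0 P1=NH1
Op 12: best P0=NH0 P1=NH1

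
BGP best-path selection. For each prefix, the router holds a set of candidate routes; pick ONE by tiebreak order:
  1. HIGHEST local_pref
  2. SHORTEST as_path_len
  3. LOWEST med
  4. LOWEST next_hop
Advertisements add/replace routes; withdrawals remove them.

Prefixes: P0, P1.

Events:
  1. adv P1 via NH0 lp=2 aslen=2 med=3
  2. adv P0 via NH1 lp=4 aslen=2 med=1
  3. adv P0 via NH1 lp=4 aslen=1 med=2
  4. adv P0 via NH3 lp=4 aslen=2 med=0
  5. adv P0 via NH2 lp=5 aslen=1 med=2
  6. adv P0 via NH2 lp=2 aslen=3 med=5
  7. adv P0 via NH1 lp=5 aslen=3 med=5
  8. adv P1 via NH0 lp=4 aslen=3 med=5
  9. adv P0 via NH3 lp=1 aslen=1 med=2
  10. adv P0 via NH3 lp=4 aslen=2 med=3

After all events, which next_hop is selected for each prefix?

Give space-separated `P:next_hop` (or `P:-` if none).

Answer: P0:NH1 P1:NH0

Derivation:
Op 1: best P0=- P1=NH0
Op 2: best P0=NH1 P1=NH0
Op 3: best P0=NH1 P1=NH0
Op 4: best P0=NH1 P1=NH0
Op 5: best P0=NH2 P1=NH0
Op 6: best P0=NH1 P1=NH0
Op 7: best P0=NH1 P1=NH0
Op 8: best P0=NH1 P1=NH0
Op 9: best P0=NH1 P1=NH0
Op 10: best P0=NH1 P1=NH0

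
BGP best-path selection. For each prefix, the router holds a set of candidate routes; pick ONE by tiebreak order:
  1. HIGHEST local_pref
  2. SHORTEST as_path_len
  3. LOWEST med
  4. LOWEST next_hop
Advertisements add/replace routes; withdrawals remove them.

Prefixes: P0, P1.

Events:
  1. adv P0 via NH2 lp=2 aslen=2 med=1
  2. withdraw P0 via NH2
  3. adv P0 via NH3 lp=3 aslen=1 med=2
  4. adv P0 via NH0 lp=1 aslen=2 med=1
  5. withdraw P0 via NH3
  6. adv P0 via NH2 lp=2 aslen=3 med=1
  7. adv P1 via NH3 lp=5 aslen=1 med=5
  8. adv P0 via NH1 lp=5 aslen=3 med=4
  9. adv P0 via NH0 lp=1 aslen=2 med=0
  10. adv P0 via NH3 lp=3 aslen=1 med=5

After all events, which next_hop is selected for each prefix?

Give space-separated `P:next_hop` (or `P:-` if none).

Answer: P0:NH1 P1:NH3

Derivation:
Op 1: best P0=NH2 P1=-
Op 2: best P0=- P1=-
Op 3: best P0=NH3 P1=-
Op 4: best P0=NH3 P1=-
Op 5: best P0=NH0 P1=-
Op 6: best P0=NH2 P1=-
Op 7: best P0=NH2 P1=NH3
Op 8: best P0=NH1 P1=NH3
Op 9: best P0=NH1 P1=NH3
Op 10: best P0=NH1 P1=NH3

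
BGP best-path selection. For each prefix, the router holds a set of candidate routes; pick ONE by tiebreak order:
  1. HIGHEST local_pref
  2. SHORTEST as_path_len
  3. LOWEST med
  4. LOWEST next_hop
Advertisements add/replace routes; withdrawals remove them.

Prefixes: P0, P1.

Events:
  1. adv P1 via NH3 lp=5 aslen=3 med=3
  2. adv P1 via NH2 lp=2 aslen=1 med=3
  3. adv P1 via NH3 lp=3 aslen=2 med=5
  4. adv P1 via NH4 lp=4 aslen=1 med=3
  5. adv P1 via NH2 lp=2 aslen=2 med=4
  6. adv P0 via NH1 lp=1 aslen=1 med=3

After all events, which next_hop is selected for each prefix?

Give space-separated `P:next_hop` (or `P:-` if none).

Answer: P0:NH1 P1:NH4

Derivation:
Op 1: best P0=- P1=NH3
Op 2: best P0=- P1=NH3
Op 3: best P0=- P1=NH3
Op 4: best P0=- P1=NH4
Op 5: best P0=- P1=NH4
Op 6: best P0=NH1 P1=NH4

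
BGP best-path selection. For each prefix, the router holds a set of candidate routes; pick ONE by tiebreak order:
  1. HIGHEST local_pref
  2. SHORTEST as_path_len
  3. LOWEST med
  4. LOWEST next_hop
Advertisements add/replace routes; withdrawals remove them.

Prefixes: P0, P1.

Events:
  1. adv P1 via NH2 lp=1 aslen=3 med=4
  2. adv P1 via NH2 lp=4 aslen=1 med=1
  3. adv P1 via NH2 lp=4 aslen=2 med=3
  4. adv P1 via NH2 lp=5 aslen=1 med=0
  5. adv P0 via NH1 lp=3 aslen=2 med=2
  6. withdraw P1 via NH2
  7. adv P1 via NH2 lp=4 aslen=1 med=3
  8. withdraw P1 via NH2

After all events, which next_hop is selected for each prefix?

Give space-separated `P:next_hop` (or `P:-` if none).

Answer: P0:NH1 P1:-

Derivation:
Op 1: best P0=- P1=NH2
Op 2: best P0=- P1=NH2
Op 3: best P0=- P1=NH2
Op 4: best P0=- P1=NH2
Op 5: best P0=NH1 P1=NH2
Op 6: best P0=NH1 P1=-
Op 7: best P0=NH1 P1=NH2
Op 8: best P0=NH1 P1=-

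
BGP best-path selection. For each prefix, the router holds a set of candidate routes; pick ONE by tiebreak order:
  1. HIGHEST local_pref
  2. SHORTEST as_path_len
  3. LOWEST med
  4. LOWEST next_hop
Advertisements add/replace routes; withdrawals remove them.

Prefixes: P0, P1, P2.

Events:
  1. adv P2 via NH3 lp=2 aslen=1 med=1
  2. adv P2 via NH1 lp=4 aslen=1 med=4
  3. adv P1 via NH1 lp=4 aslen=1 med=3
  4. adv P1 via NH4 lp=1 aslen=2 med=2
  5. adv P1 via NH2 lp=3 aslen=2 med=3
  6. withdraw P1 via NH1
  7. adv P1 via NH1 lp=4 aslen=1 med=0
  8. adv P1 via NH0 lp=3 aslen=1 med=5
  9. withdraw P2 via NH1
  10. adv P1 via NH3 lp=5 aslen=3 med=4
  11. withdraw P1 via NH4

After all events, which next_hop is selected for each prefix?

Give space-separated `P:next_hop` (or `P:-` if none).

Answer: P0:- P1:NH3 P2:NH3

Derivation:
Op 1: best P0=- P1=- P2=NH3
Op 2: best P0=- P1=- P2=NH1
Op 3: best P0=- P1=NH1 P2=NH1
Op 4: best P0=- P1=NH1 P2=NH1
Op 5: best P0=- P1=NH1 P2=NH1
Op 6: best P0=- P1=NH2 P2=NH1
Op 7: best P0=- P1=NH1 P2=NH1
Op 8: best P0=- P1=NH1 P2=NH1
Op 9: best P0=- P1=NH1 P2=NH3
Op 10: best P0=- P1=NH3 P2=NH3
Op 11: best P0=- P1=NH3 P2=NH3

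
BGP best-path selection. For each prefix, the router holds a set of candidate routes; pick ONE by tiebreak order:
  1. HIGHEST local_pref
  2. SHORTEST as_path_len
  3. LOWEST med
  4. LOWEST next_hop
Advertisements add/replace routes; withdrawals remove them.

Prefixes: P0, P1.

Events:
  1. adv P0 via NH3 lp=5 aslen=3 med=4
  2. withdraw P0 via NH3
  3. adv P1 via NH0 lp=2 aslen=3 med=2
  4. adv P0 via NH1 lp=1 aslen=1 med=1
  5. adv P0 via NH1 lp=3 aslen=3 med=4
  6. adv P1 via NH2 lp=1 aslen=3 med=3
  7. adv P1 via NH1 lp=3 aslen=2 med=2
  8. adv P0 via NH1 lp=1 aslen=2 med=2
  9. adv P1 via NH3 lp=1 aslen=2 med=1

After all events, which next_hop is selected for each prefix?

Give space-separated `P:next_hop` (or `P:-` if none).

Answer: P0:NH1 P1:NH1

Derivation:
Op 1: best P0=NH3 P1=-
Op 2: best P0=- P1=-
Op 3: best P0=- P1=NH0
Op 4: best P0=NH1 P1=NH0
Op 5: best P0=NH1 P1=NH0
Op 6: best P0=NH1 P1=NH0
Op 7: best P0=NH1 P1=NH1
Op 8: best P0=NH1 P1=NH1
Op 9: best P0=NH1 P1=NH1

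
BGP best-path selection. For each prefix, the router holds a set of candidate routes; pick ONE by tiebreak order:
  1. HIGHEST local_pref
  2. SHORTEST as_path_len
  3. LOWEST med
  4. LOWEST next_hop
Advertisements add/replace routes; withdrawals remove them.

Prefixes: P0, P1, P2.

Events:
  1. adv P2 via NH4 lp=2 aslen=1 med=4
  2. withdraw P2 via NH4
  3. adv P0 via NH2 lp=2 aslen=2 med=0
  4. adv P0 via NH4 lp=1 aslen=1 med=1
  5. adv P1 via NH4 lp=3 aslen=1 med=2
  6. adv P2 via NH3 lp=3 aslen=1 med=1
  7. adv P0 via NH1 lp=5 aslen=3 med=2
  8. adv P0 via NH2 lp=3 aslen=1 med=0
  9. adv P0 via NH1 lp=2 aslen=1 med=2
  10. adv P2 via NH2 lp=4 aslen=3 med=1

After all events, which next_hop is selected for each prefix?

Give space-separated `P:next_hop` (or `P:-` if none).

Answer: P0:NH2 P1:NH4 P2:NH2

Derivation:
Op 1: best P0=- P1=- P2=NH4
Op 2: best P0=- P1=- P2=-
Op 3: best P0=NH2 P1=- P2=-
Op 4: best P0=NH2 P1=- P2=-
Op 5: best P0=NH2 P1=NH4 P2=-
Op 6: best P0=NH2 P1=NH4 P2=NH3
Op 7: best P0=NH1 P1=NH4 P2=NH3
Op 8: best P0=NH1 P1=NH4 P2=NH3
Op 9: best P0=NH2 P1=NH4 P2=NH3
Op 10: best P0=NH2 P1=NH4 P2=NH2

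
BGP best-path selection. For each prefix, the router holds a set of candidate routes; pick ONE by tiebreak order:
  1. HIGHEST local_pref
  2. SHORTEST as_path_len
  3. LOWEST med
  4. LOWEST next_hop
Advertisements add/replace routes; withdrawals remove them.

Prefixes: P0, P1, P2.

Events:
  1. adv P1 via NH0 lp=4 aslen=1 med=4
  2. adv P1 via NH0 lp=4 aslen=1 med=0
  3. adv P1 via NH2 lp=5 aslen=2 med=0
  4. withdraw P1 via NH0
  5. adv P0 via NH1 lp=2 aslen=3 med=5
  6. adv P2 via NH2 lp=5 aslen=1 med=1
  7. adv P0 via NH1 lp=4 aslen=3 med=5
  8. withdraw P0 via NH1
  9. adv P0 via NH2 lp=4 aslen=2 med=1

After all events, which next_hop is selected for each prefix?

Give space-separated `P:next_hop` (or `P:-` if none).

Op 1: best P0=- P1=NH0 P2=-
Op 2: best P0=- P1=NH0 P2=-
Op 3: best P0=- P1=NH2 P2=-
Op 4: best P0=- P1=NH2 P2=-
Op 5: best P0=NH1 P1=NH2 P2=-
Op 6: best P0=NH1 P1=NH2 P2=NH2
Op 7: best P0=NH1 P1=NH2 P2=NH2
Op 8: best P0=- P1=NH2 P2=NH2
Op 9: best P0=NH2 P1=NH2 P2=NH2

Answer: P0:NH2 P1:NH2 P2:NH2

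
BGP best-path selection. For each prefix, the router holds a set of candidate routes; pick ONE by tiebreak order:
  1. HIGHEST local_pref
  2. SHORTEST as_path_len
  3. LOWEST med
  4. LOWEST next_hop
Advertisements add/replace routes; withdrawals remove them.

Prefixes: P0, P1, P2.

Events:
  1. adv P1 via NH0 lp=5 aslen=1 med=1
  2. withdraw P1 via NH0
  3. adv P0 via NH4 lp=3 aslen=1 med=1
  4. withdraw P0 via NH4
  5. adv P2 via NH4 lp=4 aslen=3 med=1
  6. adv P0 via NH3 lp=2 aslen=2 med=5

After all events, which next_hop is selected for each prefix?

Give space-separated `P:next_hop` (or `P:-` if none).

Answer: P0:NH3 P1:- P2:NH4

Derivation:
Op 1: best P0=- P1=NH0 P2=-
Op 2: best P0=- P1=- P2=-
Op 3: best P0=NH4 P1=- P2=-
Op 4: best P0=- P1=- P2=-
Op 5: best P0=- P1=- P2=NH4
Op 6: best P0=NH3 P1=- P2=NH4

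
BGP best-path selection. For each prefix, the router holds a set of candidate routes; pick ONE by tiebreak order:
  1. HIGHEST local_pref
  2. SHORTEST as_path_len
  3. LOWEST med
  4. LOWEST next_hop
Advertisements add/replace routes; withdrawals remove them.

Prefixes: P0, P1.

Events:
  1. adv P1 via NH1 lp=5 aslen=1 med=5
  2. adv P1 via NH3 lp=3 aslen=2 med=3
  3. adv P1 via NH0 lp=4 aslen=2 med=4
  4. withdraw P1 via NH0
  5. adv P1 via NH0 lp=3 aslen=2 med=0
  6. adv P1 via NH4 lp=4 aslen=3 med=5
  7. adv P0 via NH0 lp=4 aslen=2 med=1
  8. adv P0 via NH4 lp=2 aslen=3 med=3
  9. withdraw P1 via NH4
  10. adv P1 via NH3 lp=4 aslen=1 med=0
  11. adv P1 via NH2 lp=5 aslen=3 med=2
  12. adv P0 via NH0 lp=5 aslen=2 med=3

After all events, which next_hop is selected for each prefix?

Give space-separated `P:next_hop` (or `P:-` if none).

Op 1: best P0=- P1=NH1
Op 2: best P0=- P1=NH1
Op 3: best P0=- P1=NH1
Op 4: best P0=- P1=NH1
Op 5: best P0=- P1=NH1
Op 6: best P0=- P1=NH1
Op 7: best P0=NH0 P1=NH1
Op 8: best P0=NH0 P1=NH1
Op 9: best P0=NH0 P1=NH1
Op 10: best P0=NH0 P1=NH1
Op 11: best P0=NH0 P1=NH1
Op 12: best P0=NH0 P1=NH1

Answer: P0:NH0 P1:NH1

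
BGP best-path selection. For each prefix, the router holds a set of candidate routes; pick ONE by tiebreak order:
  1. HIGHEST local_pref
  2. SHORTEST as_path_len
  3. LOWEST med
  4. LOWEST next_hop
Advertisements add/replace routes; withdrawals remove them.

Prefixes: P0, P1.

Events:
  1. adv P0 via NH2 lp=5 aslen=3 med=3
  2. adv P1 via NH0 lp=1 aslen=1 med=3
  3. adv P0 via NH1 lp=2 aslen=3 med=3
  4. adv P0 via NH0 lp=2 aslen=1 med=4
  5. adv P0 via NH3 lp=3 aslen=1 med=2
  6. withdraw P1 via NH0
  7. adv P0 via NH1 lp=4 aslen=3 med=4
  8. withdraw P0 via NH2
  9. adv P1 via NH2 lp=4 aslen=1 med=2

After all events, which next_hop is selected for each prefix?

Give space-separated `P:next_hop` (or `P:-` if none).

Op 1: best P0=NH2 P1=-
Op 2: best P0=NH2 P1=NH0
Op 3: best P0=NH2 P1=NH0
Op 4: best P0=NH2 P1=NH0
Op 5: best P0=NH2 P1=NH0
Op 6: best P0=NH2 P1=-
Op 7: best P0=NH2 P1=-
Op 8: best P0=NH1 P1=-
Op 9: best P0=NH1 P1=NH2

Answer: P0:NH1 P1:NH2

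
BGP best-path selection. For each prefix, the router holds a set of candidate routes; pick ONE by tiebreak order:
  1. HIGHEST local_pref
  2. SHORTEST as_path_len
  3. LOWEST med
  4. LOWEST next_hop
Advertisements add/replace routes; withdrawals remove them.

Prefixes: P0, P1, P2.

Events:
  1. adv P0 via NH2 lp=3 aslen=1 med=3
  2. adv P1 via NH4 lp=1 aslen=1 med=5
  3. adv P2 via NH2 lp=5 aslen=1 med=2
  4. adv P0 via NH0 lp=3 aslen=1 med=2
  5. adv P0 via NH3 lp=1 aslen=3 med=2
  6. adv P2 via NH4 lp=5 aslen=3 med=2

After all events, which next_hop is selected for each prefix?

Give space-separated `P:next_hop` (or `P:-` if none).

Op 1: best P0=NH2 P1=- P2=-
Op 2: best P0=NH2 P1=NH4 P2=-
Op 3: best P0=NH2 P1=NH4 P2=NH2
Op 4: best P0=NH0 P1=NH4 P2=NH2
Op 5: best P0=NH0 P1=NH4 P2=NH2
Op 6: best P0=NH0 P1=NH4 P2=NH2

Answer: P0:NH0 P1:NH4 P2:NH2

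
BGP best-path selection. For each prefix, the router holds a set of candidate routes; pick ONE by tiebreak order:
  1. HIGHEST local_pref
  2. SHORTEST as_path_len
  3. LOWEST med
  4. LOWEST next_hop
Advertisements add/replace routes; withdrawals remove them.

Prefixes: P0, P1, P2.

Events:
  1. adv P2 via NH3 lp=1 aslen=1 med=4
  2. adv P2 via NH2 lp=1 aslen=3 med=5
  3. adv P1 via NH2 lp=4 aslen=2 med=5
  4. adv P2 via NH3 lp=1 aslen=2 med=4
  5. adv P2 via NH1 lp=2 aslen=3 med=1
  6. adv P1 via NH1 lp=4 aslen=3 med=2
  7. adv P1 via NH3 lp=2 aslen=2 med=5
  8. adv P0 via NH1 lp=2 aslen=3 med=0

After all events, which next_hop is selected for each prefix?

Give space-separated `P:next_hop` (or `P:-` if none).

Op 1: best P0=- P1=- P2=NH3
Op 2: best P0=- P1=- P2=NH3
Op 3: best P0=- P1=NH2 P2=NH3
Op 4: best P0=- P1=NH2 P2=NH3
Op 5: best P0=- P1=NH2 P2=NH1
Op 6: best P0=- P1=NH2 P2=NH1
Op 7: best P0=- P1=NH2 P2=NH1
Op 8: best P0=NH1 P1=NH2 P2=NH1

Answer: P0:NH1 P1:NH2 P2:NH1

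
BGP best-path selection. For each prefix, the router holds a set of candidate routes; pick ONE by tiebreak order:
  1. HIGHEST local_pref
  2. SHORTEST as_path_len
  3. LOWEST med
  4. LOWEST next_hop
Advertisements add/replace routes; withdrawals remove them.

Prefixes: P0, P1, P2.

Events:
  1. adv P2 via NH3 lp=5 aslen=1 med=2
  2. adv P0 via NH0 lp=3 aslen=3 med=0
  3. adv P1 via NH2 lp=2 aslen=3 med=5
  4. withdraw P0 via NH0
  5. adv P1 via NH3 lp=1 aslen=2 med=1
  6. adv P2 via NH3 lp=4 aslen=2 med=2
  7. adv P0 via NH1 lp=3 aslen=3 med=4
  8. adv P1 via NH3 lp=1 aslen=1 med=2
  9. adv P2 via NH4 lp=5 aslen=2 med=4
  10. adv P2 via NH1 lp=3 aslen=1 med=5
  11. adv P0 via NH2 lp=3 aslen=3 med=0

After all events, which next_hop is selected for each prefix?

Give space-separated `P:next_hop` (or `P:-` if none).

Op 1: best P0=- P1=- P2=NH3
Op 2: best P0=NH0 P1=- P2=NH3
Op 3: best P0=NH0 P1=NH2 P2=NH3
Op 4: best P0=- P1=NH2 P2=NH3
Op 5: best P0=- P1=NH2 P2=NH3
Op 6: best P0=- P1=NH2 P2=NH3
Op 7: best P0=NH1 P1=NH2 P2=NH3
Op 8: best P0=NH1 P1=NH2 P2=NH3
Op 9: best P0=NH1 P1=NH2 P2=NH4
Op 10: best P0=NH1 P1=NH2 P2=NH4
Op 11: best P0=NH2 P1=NH2 P2=NH4

Answer: P0:NH2 P1:NH2 P2:NH4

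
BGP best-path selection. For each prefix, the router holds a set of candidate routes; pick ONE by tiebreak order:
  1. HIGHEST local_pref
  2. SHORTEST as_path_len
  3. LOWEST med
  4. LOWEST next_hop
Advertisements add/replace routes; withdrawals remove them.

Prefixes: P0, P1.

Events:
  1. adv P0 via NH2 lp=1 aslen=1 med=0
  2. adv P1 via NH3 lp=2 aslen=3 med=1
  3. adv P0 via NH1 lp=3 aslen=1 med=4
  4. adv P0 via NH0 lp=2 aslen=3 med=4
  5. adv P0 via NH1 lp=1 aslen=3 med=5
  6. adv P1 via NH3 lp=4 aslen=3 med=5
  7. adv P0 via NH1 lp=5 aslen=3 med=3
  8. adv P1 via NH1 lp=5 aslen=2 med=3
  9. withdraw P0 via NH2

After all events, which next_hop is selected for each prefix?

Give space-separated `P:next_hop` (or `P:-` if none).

Op 1: best P0=NH2 P1=-
Op 2: best P0=NH2 P1=NH3
Op 3: best P0=NH1 P1=NH3
Op 4: best P0=NH1 P1=NH3
Op 5: best P0=NH0 P1=NH3
Op 6: best P0=NH0 P1=NH3
Op 7: best P0=NH1 P1=NH3
Op 8: best P0=NH1 P1=NH1
Op 9: best P0=NH1 P1=NH1

Answer: P0:NH1 P1:NH1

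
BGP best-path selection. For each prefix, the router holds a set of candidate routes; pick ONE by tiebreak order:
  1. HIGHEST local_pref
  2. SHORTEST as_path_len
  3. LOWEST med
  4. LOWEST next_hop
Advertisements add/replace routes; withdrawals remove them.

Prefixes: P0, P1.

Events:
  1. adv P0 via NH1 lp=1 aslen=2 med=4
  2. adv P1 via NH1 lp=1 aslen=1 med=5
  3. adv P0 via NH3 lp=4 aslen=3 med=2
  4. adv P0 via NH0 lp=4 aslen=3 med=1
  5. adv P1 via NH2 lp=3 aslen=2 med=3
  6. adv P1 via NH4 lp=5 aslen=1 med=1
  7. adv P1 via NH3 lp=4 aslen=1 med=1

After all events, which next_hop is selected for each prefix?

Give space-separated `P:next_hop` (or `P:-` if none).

Answer: P0:NH0 P1:NH4

Derivation:
Op 1: best P0=NH1 P1=-
Op 2: best P0=NH1 P1=NH1
Op 3: best P0=NH3 P1=NH1
Op 4: best P0=NH0 P1=NH1
Op 5: best P0=NH0 P1=NH2
Op 6: best P0=NH0 P1=NH4
Op 7: best P0=NH0 P1=NH4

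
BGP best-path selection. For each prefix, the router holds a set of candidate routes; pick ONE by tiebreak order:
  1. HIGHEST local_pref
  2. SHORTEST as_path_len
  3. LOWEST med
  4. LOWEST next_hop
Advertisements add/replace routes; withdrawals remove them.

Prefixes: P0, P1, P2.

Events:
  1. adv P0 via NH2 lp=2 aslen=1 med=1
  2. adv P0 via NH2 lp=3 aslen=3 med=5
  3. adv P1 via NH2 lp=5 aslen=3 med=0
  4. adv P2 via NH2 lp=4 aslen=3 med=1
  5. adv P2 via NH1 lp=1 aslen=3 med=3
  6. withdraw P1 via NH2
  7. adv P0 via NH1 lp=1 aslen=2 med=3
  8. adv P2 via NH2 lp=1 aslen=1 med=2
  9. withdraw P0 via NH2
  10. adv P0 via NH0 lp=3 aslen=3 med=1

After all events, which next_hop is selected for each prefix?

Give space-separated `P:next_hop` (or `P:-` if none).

Answer: P0:NH0 P1:- P2:NH2

Derivation:
Op 1: best P0=NH2 P1=- P2=-
Op 2: best P0=NH2 P1=- P2=-
Op 3: best P0=NH2 P1=NH2 P2=-
Op 4: best P0=NH2 P1=NH2 P2=NH2
Op 5: best P0=NH2 P1=NH2 P2=NH2
Op 6: best P0=NH2 P1=- P2=NH2
Op 7: best P0=NH2 P1=- P2=NH2
Op 8: best P0=NH2 P1=- P2=NH2
Op 9: best P0=NH1 P1=- P2=NH2
Op 10: best P0=NH0 P1=- P2=NH2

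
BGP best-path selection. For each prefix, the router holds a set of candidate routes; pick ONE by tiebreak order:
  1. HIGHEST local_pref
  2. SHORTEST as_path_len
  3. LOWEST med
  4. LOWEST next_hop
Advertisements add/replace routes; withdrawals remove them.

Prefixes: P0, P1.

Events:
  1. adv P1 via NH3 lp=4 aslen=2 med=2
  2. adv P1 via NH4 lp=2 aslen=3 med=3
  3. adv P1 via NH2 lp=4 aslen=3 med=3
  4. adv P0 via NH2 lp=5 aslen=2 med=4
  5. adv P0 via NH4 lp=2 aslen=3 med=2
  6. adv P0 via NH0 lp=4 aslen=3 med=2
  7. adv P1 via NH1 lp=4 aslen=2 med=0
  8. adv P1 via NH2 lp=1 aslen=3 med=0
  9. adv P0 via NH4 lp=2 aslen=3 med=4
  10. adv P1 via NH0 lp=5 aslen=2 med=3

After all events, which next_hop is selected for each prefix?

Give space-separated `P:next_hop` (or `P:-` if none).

Op 1: best P0=- P1=NH3
Op 2: best P0=- P1=NH3
Op 3: best P0=- P1=NH3
Op 4: best P0=NH2 P1=NH3
Op 5: best P0=NH2 P1=NH3
Op 6: best P0=NH2 P1=NH3
Op 7: best P0=NH2 P1=NH1
Op 8: best P0=NH2 P1=NH1
Op 9: best P0=NH2 P1=NH1
Op 10: best P0=NH2 P1=NH0

Answer: P0:NH2 P1:NH0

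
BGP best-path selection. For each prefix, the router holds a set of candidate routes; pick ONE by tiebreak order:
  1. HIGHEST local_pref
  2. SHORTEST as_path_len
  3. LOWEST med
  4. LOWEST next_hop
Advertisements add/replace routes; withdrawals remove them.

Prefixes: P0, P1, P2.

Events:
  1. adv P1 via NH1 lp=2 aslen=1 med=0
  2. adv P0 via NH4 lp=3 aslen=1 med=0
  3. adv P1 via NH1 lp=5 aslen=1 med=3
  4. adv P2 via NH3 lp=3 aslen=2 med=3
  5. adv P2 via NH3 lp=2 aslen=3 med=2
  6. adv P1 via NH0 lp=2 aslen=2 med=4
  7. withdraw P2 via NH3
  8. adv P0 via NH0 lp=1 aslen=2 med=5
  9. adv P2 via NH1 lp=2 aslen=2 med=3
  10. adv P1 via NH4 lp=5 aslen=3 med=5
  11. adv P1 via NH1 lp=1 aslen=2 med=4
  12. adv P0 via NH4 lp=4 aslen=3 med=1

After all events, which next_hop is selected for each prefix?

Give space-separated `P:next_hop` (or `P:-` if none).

Op 1: best P0=- P1=NH1 P2=-
Op 2: best P0=NH4 P1=NH1 P2=-
Op 3: best P0=NH4 P1=NH1 P2=-
Op 4: best P0=NH4 P1=NH1 P2=NH3
Op 5: best P0=NH4 P1=NH1 P2=NH3
Op 6: best P0=NH4 P1=NH1 P2=NH3
Op 7: best P0=NH4 P1=NH1 P2=-
Op 8: best P0=NH4 P1=NH1 P2=-
Op 9: best P0=NH4 P1=NH1 P2=NH1
Op 10: best P0=NH4 P1=NH1 P2=NH1
Op 11: best P0=NH4 P1=NH4 P2=NH1
Op 12: best P0=NH4 P1=NH4 P2=NH1

Answer: P0:NH4 P1:NH4 P2:NH1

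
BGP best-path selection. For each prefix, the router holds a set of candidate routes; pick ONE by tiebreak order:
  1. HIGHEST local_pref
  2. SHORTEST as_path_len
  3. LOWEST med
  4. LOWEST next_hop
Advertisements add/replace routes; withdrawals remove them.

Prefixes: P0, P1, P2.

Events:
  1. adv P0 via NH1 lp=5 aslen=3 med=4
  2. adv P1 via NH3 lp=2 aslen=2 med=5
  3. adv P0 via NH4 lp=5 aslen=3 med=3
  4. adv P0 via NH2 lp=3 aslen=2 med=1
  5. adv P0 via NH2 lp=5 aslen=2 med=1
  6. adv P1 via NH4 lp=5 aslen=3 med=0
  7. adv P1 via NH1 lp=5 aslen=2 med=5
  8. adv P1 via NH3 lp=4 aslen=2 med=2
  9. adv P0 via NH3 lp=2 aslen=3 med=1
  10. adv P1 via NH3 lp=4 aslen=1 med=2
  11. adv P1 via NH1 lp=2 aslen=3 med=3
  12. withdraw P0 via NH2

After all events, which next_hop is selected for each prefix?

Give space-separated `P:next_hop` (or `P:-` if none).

Op 1: best P0=NH1 P1=- P2=-
Op 2: best P0=NH1 P1=NH3 P2=-
Op 3: best P0=NH4 P1=NH3 P2=-
Op 4: best P0=NH4 P1=NH3 P2=-
Op 5: best P0=NH2 P1=NH3 P2=-
Op 6: best P0=NH2 P1=NH4 P2=-
Op 7: best P0=NH2 P1=NH1 P2=-
Op 8: best P0=NH2 P1=NH1 P2=-
Op 9: best P0=NH2 P1=NH1 P2=-
Op 10: best P0=NH2 P1=NH1 P2=-
Op 11: best P0=NH2 P1=NH4 P2=-
Op 12: best P0=NH4 P1=NH4 P2=-

Answer: P0:NH4 P1:NH4 P2:-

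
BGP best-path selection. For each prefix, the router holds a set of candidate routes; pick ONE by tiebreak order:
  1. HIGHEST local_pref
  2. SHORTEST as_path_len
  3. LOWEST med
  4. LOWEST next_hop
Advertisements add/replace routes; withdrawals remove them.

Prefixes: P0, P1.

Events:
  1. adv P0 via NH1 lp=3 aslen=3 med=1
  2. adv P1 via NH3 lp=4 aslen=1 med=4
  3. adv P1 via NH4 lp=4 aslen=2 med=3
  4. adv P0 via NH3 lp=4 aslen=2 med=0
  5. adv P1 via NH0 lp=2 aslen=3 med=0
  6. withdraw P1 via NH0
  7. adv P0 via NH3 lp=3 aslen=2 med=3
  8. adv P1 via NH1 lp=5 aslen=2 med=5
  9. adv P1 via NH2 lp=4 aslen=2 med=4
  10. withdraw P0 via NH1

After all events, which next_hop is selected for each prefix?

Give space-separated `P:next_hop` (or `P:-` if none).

Answer: P0:NH3 P1:NH1

Derivation:
Op 1: best P0=NH1 P1=-
Op 2: best P0=NH1 P1=NH3
Op 3: best P0=NH1 P1=NH3
Op 4: best P0=NH3 P1=NH3
Op 5: best P0=NH3 P1=NH3
Op 6: best P0=NH3 P1=NH3
Op 7: best P0=NH3 P1=NH3
Op 8: best P0=NH3 P1=NH1
Op 9: best P0=NH3 P1=NH1
Op 10: best P0=NH3 P1=NH1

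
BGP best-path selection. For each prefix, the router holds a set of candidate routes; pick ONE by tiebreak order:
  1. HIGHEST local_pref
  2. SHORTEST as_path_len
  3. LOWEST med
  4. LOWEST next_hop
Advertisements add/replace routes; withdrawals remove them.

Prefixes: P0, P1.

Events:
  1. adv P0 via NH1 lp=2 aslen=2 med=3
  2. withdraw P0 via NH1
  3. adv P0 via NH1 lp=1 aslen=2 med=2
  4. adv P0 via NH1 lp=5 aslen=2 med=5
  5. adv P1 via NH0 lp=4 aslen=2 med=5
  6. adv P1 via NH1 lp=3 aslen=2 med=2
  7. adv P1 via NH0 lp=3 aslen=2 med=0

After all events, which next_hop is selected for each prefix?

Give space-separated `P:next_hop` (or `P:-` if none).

Answer: P0:NH1 P1:NH0

Derivation:
Op 1: best P0=NH1 P1=-
Op 2: best P0=- P1=-
Op 3: best P0=NH1 P1=-
Op 4: best P0=NH1 P1=-
Op 5: best P0=NH1 P1=NH0
Op 6: best P0=NH1 P1=NH0
Op 7: best P0=NH1 P1=NH0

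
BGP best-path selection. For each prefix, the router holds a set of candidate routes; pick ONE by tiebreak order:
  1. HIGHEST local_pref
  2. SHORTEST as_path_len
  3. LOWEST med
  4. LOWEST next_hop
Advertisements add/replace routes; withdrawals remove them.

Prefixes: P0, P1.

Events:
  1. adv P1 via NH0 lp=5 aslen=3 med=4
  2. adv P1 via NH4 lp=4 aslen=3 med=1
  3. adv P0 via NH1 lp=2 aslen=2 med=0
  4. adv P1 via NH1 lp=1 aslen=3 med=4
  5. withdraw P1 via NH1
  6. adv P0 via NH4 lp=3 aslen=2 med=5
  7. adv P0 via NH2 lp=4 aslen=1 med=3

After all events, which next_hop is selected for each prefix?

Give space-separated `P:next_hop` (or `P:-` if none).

Answer: P0:NH2 P1:NH0

Derivation:
Op 1: best P0=- P1=NH0
Op 2: best P0=- P1=NH0
Op 3: best P0=NH1 P1=NH0
Op 4: best P0=NH1 P1=NH0
Op 5: best P0=NH1 P1=NH0
Op 6: best P0=NH4 P1=NH0
Op 7: best P0=NH2 P1=NH0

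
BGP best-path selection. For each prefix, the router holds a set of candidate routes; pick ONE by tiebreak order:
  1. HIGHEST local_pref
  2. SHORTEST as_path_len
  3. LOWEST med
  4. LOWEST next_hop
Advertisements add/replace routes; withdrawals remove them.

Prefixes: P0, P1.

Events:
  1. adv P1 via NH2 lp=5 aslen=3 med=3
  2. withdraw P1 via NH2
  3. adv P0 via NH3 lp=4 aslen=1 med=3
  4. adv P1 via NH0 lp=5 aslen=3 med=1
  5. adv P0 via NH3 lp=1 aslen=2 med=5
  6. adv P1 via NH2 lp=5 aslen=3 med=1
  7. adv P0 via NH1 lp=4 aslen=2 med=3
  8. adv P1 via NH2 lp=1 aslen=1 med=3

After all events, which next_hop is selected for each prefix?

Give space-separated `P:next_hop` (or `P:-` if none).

Op 1: best P0=- P1=NH2
Op 2: best P0=- P1=-
Op 3: best P0=NH3 P1=-
Op 4: best P0=NH3 P1=NH0
Op 5: best P0=NH3 P1=NH0
Op 6: best P0=NH3 P1=NH0
Op 7: best P0=NH1 P1=NH0
Op 8: best P0=NH1 P1=NH0

Answer: P0:NH1 P1:NH0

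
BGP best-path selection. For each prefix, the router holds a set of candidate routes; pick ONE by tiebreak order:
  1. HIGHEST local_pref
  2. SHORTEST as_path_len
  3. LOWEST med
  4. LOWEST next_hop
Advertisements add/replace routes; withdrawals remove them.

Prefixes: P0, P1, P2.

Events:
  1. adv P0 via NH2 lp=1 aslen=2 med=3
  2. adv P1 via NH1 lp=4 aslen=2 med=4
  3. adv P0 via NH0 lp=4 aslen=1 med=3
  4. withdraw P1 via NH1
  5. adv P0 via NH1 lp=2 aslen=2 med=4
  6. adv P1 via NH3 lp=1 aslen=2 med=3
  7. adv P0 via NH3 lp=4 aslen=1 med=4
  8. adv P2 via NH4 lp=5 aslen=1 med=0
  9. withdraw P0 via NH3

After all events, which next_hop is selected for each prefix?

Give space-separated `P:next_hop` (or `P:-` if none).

Op 1: best P0=NH2 P1=- P2=-
Op 2: best P0=NH2 P1=NH1 P2=-
Op 3: best P0=NH0 P1=NH1 P2=-
Op 4: best P0=NH0 P1=- P2=-
Op 5: best P0=NH0 P1=- P2=-
Op 6: best P0=NH0 P1=NH3 P2=-
Op 7: best P0=NH0 P1=NH3 P2=-
Op 8: best P0=NH0 P1=NH3 P2=NH4
Op 9: best P0=NH0 P1=NH3 P2=NH4

Answer: P0:NH0 P1:NH3 P2:NH4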